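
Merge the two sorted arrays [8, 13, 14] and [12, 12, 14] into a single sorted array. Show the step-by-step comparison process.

Merging process:

Compare 8 vs 12: take 8 from left. Merged: [8]
Compare 13 vs 12: take 12 from right. Merged: [8, 12]
Compare 13 vs 12: take 12 from right. Merged: [8, 12, 12]
Compare 13 vs 14: take 13 from left. Merged: [8, 12, 12, 13]
Compare 14 vs 14: take 14 from left. Merged: [8, 12, 12, 13, 14]
Append remaining from right: [14]. Merged: [8, 12, 12, 13, 14, 14]

Final merged array: [8, 12, 12, 13, 14, 14]
Total comparisons: 5

The merged array is [8, 12, 12, 13, 14, 14], requiring 5 comparisons. The merge step runs in O(n) time where n is the total number of elements.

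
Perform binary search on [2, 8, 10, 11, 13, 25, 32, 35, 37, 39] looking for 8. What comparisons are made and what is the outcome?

Binary search for 8 in [2, 8, 10, 11, 13, 25, 32, 35, 37, 39]:

lo=0, hi=9, mid=4, arr[mid]=13 -> 13 > 8, search left half
lo=0, hi=3, mid=1, arr[mid]=8 -> Found target at index 1!

Binary search finds 8 at index 1 after 2 comparisons. The search repeatedly halves the search space by comparing with the middle element.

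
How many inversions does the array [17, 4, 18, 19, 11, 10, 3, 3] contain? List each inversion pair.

Finding inversions in [17, 4, 18, 19, 11, 10, 3, 3]:

(0, 1): arr[0]=17 > arr[1]=4
(0, 4): arr[0]=17 > arr[4]=11
(0, 5): arr[0]=17 > arr[5]=10
(0, 6): arr[0]=17 > arr[6]=3
(0, 7): arr[0]=17 > arr[7]=3
(1, 6): arr[1]=4 > arr[6]=3
(1, 7): arr[1]=4 > arr[7]=3
(2, 4): arr[2]=18 > arr[4]=11
(2, 5): arr[2]=18 > arr[5]=10
(2, 6): arr[2]=18 > arr[6]=3
(2, 7): arr[2]=18 > arr[7]=3
(3, 4): arr[3]=19 > arr[4]=11
(3, 5): arr[3]=19 > arr[5]=10
(3, 6): arr[3]=19 > arr[6]=3
(3, 7): arr[3]=19 > arr[7]=3
(4, 5): arr[4]=11 > arr[5]=10
(4, 6): arr[4]=11 > arr[6]=3
(4, 7): arr[4]=11 > arr[7]=3
(5, 6): arr[5]=10 > arr[6]=3
(5, 7): arr[5]=10 > arr[7]=3

Total inversions: 20

The array has 20 inversion(s): (0,1), (0,4), (0,5), (0,6), (0,7), (1,6), (1,7), (2,4), (2,5), (2,6), (2,7), (3,4), (3,5), (3,6), (3,7), (4,5), (4,6), (4,7), (5,6), (5,7). Each pair (i,j) satisfies i < j and arr[i] > arr[j].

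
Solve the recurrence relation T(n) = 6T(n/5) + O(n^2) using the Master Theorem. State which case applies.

Master Theorem for T(n) = 6T(n/5) + O(n^2):

a = 6, b = 5, c = 2
log_b(a) = log_5(6) = 1.1133

Case 3: c = 2 > log_5(6) = 1.1133
T(n) = O(n^2) = O(n^2)

For T(n) = 6T(n/5) + O(n^2): log_5(6) = 1.1133. This is Case 3 of the Master Theorem (c > log_b(a), work dominated by root), giving O(n^2).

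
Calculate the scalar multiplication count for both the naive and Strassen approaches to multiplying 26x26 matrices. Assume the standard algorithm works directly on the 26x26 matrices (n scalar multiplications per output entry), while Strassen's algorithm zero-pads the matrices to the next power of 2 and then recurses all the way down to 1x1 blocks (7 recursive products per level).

Matrix multiplication for 26x26 matrices:

Strassen's algorithm requires power-of-2 dimensions. Pad 26x26 to 32x32 (next power of 2).

Standard algorithm: 26^3 = 17576 multiplications
Strassen's algorithm: 7^(log2(32)) = 7^5 = 16807 multiplications
Savings: 17576 - 16807 = 769 multiplications

Standard: 17576 multiplications (26^3). Strassen: 16807 multiplications (7^5, after padding to 32x32). Strassen reduces 8 recursive multiplications to 7 at each level.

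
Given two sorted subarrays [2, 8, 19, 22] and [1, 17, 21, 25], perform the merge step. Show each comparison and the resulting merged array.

Merging process:

Compare 2 vs 1: take 1 from right. Merged: [1]
Compare 2 vs 17: take 2 from left. Merged: [1, 2]
Compare 8 vs 17: take 8 from left. Merged: [1, 2, 8]
Compare 19 vs 17: take 17 from right. Merged: [1, 2, 8, 17]
Compare 19 vs 21: take 19 from left. Merged: [1, 2, 8, 17, 19]
Compare 22 vs 21: take 21 from right. Merged: [1, 2, 8, 17, 19, 21]
Compare 22 vs 25: take 22 from left. Merged: [1, 2, 8, 17, 19, 21, 22]
Append remaining from right: [25]. Merged: [1, 2, 8, 17, 19, 21, 22, 25]

Final merged array: [1, 2, 8, 17, 19, 21, 22, 25]
Total comparisons: 7

The merged array is [1, 2, 8, 17, 19, 21, 22, 25], requiring 7 comparisons. The merge step runs in O(n) time where n is the total number of elements.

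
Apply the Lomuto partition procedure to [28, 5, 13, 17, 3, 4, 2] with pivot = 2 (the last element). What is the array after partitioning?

Lomuto partition with pivot = 2:

Initial array: [28, 5, 13, 17, 3, 4, 2]

arr[0]=28 > 2: no swap
arr[1]=5 > 2: no swap
arr[2]=13 > 2: no swap
arr[3]=17 > 2: no swap
arr[4]=3 > 2: no swap
arr[5]=4 > 2: no swap

Place pivot at position 0: [2, 5, 13, 17, 3, 4, 28]
Pivot position: 0

After partitioning with pivot 2, the array becomes [2, 5, 13, 17, 3, 4, 28]. The pivot is placed at index 0. All elements to the left of the pivot are <= 2, and all elements to the right are > 2.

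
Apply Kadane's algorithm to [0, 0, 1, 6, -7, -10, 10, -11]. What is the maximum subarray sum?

Using Kadane's algorithm on [0, 0, 1, 6, -7, -10, 10, -11]:

Scanning through the array:
Position 1 (value 0): max_ending_here = 0, max_so_far = 0
Position 2 (value 1): max_ending_here = 1, max_so_far = 1
Position 3 (value 6): max_ending_here = 7, max_so_far = 7
Position 4 (value -7): max_ending_here = 0, max_so_far = 7
Position 5 (value -10): max_ending_here = -10, max_so_far = 7
Position 6 (value 10): max_ending_here = 10, max_so_far = 10
Position 7 (value -11): max_ending_here = -1, max_so_far = 10

Maximum subarray: [10]
Maximum sum: 10

The maximum subarray is [10] with sum 10. This subarray runs from index 6 to index 6.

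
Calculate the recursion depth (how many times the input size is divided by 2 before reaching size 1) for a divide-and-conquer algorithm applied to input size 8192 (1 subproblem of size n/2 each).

For divide and conquer with division factor 2:

Problem sizes at each level:
Level 0: 8192
Level 1: 4096
Level 2: 2048
Level 3: 1024
Level 4: 512
Level 5: 256
Level 6: 128
Level 7: 64
Level 8: 32
Level 9: 16
Level 10: 8
Level 11: 4
Level 12: 2
Level 13: 1

The root is level 0 and the size-1 base case is level 13 (the tree spans levels 0 through 13, i.e. 14 levels counting the root), so the depth is the number of divisions: log_2(8192) = 13

The recursion tree depth is log_2(8192) = 13. At each level, the problem size is divided by 2, so it takes 13 divisions to reduce to a base case of size 1. The algorithm makes 1 recursive call at each level.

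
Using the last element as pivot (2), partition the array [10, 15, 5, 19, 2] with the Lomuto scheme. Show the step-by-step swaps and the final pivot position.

Lomuto partition with pivot = 2:

Initial array: [10, 15, 5, 19, 2]

arr[0]=10 > 2: no swap
arr[1]=15 > 2: no swap
arr[2]=5 > 2: no swap
arr[3]=19 > 2: no swap

Place pivot at position 0: [2, 15, 5, 19, 10]
Pivot position: 0

After partitioning with pivot 2, the array becomes [2, 15, 5, 19, 10]. The pivot is placed at index 0. All elements to the left of the pivot are <= 2, and all elements to the right are > 2.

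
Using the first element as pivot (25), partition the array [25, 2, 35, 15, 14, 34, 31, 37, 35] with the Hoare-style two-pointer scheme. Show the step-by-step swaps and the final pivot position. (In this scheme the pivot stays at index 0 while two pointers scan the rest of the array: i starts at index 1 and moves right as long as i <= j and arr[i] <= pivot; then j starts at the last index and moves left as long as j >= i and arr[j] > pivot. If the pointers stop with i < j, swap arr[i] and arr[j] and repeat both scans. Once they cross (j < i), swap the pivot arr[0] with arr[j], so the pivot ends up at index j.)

Hoare-style two-pointer partition with pivot = 25:

Initial array: [25, 2, 35, 15, 14, 34, 31, 37, 35]

Pointers start at i = 1, j = 8.
i stops at index 2 (arr[2]=35 > 25), j stops at index 4 (arr[4]=14 <= 25): swap arr[2] and arr[4], array becomes [25, 2, 14, 15, 35, 34, 31, 37, 35]
i ends at 4, j ends at 3: the pointers have crossed (j < i), so scanning stops.

Swap pivot arr[0] with arr[3] to place pivot at position 3: [15, 2, 14, 25, 35, 34, 31, 37, 35]
Pivot position: 3

After partitioning with pivot 25, the array becomes [15, 2, 14, 25, 35, 34, 31, 37, 35]. The pivot is placed at index 3. All elements to the left of the pivot are <= 25, and all elements to the right are > 25.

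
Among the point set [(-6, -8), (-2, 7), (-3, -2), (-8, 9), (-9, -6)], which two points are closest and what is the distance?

Computing all pairwise distances among 5 points:

d((-6, -8), (-2, 7)) = 15.5242
d((-6, -8), (-3, -2)) = 6.7082
d((-6, -8), (-8, 9)) = 17.1172
d((-6, -8), (-9, -6)) = 3.6056 <-- minimum
d((-2, 7), (-3, -2)) = 9.0554
d((-2, 7), (-8, 9)) = 6.3246
d((-2, 7), (-9, -6)) = 14.7648
d((-3, -2), (-8, 9)) = 12.083
d((-3, -2), (-9, -6)) = 7.2111
d((-8, 9), (-9, -6)) = 15.0333

Closest pair: (-6, -8) and (-9, -6) with distance 3.6056

The closest pair is (-6, -8) and (-9, -6) with Euclidean distance 3.6056. For 5 points, brute-force pairwise comparison is shown above. For large n, the divide-and-conquer algorithm (sort by x, recurse on halves, check the dividing strip) achieves O(n log n).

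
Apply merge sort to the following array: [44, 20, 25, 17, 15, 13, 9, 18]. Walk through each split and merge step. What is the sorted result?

Merge sort trace:

Split: [44, 20, 25, 17, 15, 13, 9, 18] -> [44, 20, 25, 17] and [15, 13, 9, 18]
  Split: [44, 20, 25, 17] -> [44, 20] and [25, 17]
    Split: [44, 20] -> [44] and [20]
    Merge: [44] + [20] -> [20, 44]
    Split: [25, 17] -> [25] and [17]
    Merge: [25] + [17] -> [17, 25]
  Merge: [20, 44] + [17, 25] -> [17, 20, 25, 44]
  Split: [15, 13, 9, 18] -> [15, 13] and [9, 18]
    Split: [15, 13] -> [15] and [13]
    Merge: [15] + [13] -> [13, 15]
    Split: [9, 18] -> [9] and [18]
    Merge: [9] + [18] -> [9, 18]
  Merge: [13, 15] + [9, 18] -> [9, 13, 15, 18]
Merge: [17, 20, 25, 44] + [9, 13, 15, 18] -> [9, 13, 15, 17, 18, 20, 25, 44]

Final sorted array: [9, 13, 15, 17, 18, 20, 25, 44]

The merge sort proceeds by recursively splitting the array and merging sorted halves.
After all merges, the sorted array is [9, 13, 15, 17, 18, 20, 25, 44].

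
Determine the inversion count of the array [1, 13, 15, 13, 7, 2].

Finding inversions in [1, 13, 15, 13, 7, 2]:

(1, 4): arr[1]=13 > arr[4]=7
(1, 5): arr[1]=13 > arr[5]=2
(2, 3): arr[2]=15 > arr[3]=13
(2, 4): arr[2]=15 > arr[4]=7
(2, 5): arr[2]=15 > arr[5]=2
(3, 4): arr[3]=13 > arr[4]=7
(3, 5): arr[3]=13 > arr[5]=2
(4, 5): arr[4]=7 > arr[5]=2

Total inversions: 8

The array has 8 inversion(s): (1,4), (1,5), (2,3), (2,4), (2,5), (3,4), (3,5), (4,5). Each pair (i,j) satisfies i < j and arr[i] > arr[j].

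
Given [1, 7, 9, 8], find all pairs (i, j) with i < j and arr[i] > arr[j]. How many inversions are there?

Finding inversions in [1, 7, 9, 8]:

(2, 3): arr[2]=9 > arr[3]=8

Total inversions: 1

The array has 1 inversion(s): (2,3). Each pair (i,j) satisfies i < j and arr[i] > arr[j].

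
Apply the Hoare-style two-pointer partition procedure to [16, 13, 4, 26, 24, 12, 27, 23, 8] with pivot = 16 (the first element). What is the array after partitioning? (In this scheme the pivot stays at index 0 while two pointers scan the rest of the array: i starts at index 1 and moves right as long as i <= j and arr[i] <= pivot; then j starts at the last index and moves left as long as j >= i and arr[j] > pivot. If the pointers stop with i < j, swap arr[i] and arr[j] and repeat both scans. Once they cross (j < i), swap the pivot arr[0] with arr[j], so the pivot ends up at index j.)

Hoare-style two-pointer partition with pivot = 16:

Initial array: [16, 13, 4, 26, 24, 12, 27, 23, 8]

Pointers start at i = 1, j = 8.
i stops at index 3 (arr[3]=26 > 16), j stops at index 8 (arr[8]=8 <= 16): swap arr[3] and arr[8], array becomes [16, 13, 4, 8, 24, 12, 27, 23, 26]
i stops at index 4 (arr[4]=24 > 16), j stops at index 5 (arr[5]=12 <= 16): swap arr[4] and arr[5], array becomes [16, 13, 4, 8, 12, 24, 27, 23, 26]
i ends at 5, j ends at 4: the pointers have crossed (j < i), so scanning stops.

Swap pivot arr[0] with arr[4] to place pivot at position 4: [12, 13, 4, 8, 16, 24, 27, 23, 26]
Pivot position: 4

After partitioning with pivot 16, the array becomes [12, 13, 4, 8, 16, 24, 27, 23, 26]. The pivot is placed at index 4. All elements to the left of the pivot are <= 16, and all elements to the right are > 16.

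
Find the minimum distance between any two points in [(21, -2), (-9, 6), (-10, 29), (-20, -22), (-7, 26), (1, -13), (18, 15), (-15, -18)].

Computing all pairwise distances among 8 points:

d((21, -2), (-9, 6)) = 31.0483
d((21, -2), (-10, 29)) = 43.8406
d((21, -2), (-20, -22)) = 45.618
d((21, -2), (-7, 26)) = 39.598
d((21, -2), (1, -13)) = 22.8254
d((21, -2), (18, 15)) = 17.2627
d((21, -2), (-15, -18)) = 39.3954
d((-9, 6), (-10, 29)) = 23.0217
d((-9, 6), (-20, -22)) = 30.0832
d((-9, 6), (-7, 26)) = 20.0998
d((-9, 6), (1, -13)) = 21.4709
d((-9, 6), (18, 15)) = 28.4605
d((-9, 6), (-15, -18)) = 24.7386
d((-10, 29), (-20, -22)) = 51.9711
d((-10, 29), (-7, 26)) = 4.2426 <-- minimum
d((-10, 29), (1, -13)) = 43.4166
d((-10, 29), (18, 15)) = 31.305
d((-10, 29), (-15, -18)) = 47.2652
d((-20, -22), (-7, 26)) = 49.7293
d((-20, -22), (1, -13)) = 22.8473
d((-20, -22), (18, 15)) = 53.0377
d((-20, -22), (-15, -18)) = 6.4031
d((-7, 26), (1, -13)) = 39.8121
d((-7, 26), (18, 15)) = 27.313
d((-7, 26), (-15, -18)) = 44.7214
d((1, -13), (18, 15)) = 32.7567
d((1, -13), (-15, -18)) = 16.7631
d((18, 15), (-15, -18)) = 46.669

Closest pair: (-10, 29) and (-7, 26) with distance 4.2426

The closest pair is (-10, 29) and (-7, 26) with Euclidean distance 4.2426. For 8 points, brute-force pairwise comparison is shown above. For large n, the divide-and-conquer algorithm (sort by x, recurse on halves, check the dividing strip) achieves O(n log n).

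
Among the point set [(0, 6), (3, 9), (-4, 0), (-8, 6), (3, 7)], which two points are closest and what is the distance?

Computing all pairwise distances among 5 points:

d((0, 6), (3, 9)) = 4.2426
d((0, 6), (-4, 0)) = 7.2111
d((0, 6), (-8, 6)) = 8.0
d((0, 6), (3, 7)) = 3.1623
d((3, 9), (-4, 0)) = 11.4018
d((3, 9), (-8, 6)) = 11.4018
d((3, 9), (3, 7)) = 2.0 <-- minimum
d((-4, 0), (-8, 6)) = 7.2111
d((-4, 0), (3, 7)) = 9.8995
d((-8, 6), (3, 7)) = 11.0454

Closest pair: (3, 9) and (3, 7) with distance 2.0

The closest pair is (3, 9) and (3, 7) with Euclidean distance 2.0. For 5 points, brute-force pairwise comparison is shown above. For large n, the divide-and-conquer algorithm (sort by x, recurse on halves, check the dividing strip) achieves O(n log n).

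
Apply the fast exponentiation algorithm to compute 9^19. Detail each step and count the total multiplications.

Computing 9^19 by squaring (build up from 9^1; each line after the first costs one multiplication):

9^1 = 9
9^2 = (9^1)^2 = 9^2 = 81
9^4 = (9^2)^2 = 81^2 = 6561
9^8 = (9^4)^2 = 6561^2 = 43046721
9^9 = 9 * 9^8 = 9 * 43046721 = 387420489
9^18 = (9^9)^2 = 387420489^2 = 150094635296999121
9^19 = 9 * 9^18 = 9 * 150094635296999121 = 1350851717672992089

Result: 1350851717672992089
Multiplications needed: 6 (6 lines after 9^1)

9^19 = 1350851717672992089. Using exponentiation by squaring, this requires 6 multiplications. The key idea: if the exponent is even, square the half-power; if odd, multiply by the base once.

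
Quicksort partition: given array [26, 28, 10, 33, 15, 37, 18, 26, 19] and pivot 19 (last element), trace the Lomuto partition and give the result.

Lomuto partition with pivot = 19:

Initial array: [26, 28, 10, 33, 15, 37, 18, 26, 19]

arr[0]=26 > 19: no swap
arr[1]=28 > 19: no swap
arr[2]=10 <= 19: swap with position 0, array becomes [10, 28, 26, 33, 15, 37, 18, 26, 19]
arr[3]=33 > 19: no swap
arr[4]=15 <= 19: swap with position 1, array becomes [10, 15, 26, 33, 28, 37, 18, 26, 19]
arr[5]=37 > 19: no swap
arr[6]=18 <= 19: swap with position 2, array becomes [10, 15, 18, 33, 28, 37, 26, 26, 19]
arr[7]=26 > 19: no swap

Place pivot at position 3: [10, 15, 18, 19, 28, 37, 26, 26, 33]
Pivot position: 3

After partitioning with pivot 19, the array becomes [10, 15, 18, 19, 28, 37, 26, 26, 33]. The pivot is placed at index 3. All elements to the left of the pivot are <= 19, and all elements to the right are > 19.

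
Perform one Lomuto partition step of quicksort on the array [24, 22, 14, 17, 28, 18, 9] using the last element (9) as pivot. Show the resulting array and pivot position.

Lomuto partition with pivot = 9:

Initial array: [24, 22, 14, 17, 28, 18, 9]

arr[0]=24 > 9: no swap
arr[1]=22 > 9: no swap
arr[2]=14 > 9: no swap
arr[3]=17 > 9: no swap
arr[4]=28 > 9: no swap
arr[5]=18 > 9: no swap

Place pivot at position 0: [9, 22, 14, 17, 28, 18, 24]
Pivot position: 0

After partitioning with pivot 9, the array becomes [9, 22, 14, 17, 28, 18, 24]. The pivot is placed at index 0. All elements to the left of the pivot are <= 9, and all elements to the right are > 9.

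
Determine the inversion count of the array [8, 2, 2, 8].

Finding inversions in [8, 2, 2, 8]:

(0, 1): arr[0]=8 > arr[1]=2
(0, 2): arr[0]=8 > arr[2]=2

Total inversions: 2

The array has 2 inversion(s): (0,1), (0,2). Each pair (i,j) satisfies i < j and arr[i] > arr[j].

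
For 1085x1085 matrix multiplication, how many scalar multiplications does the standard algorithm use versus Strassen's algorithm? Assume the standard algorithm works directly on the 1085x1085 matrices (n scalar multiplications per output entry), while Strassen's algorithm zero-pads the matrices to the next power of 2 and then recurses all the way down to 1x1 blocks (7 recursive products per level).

Matrix multiplication for 1085x1085 matrices:

Strassen's algorithm requires power-of-2 dimensions. Pad 1085x1085 to 2048x2048 (next power of 2).

Standard algorithm: 1085^3 = 1277289125 multiplications
Strassen's algorithm: 7^(log2(2048)) = 7^11 = 1977326743 multiplications
Difference: 1277289125 - 1977326743 = -700037618 (Strassen uses MORE here due to padding overhead — for small or just-over-power-of-2 n, padding can outweigh the per-level savings)

Standard: 1277289125 multiplications (1085^3). Strassen: 1977326743 multiplications (7^11, after padding to 2048x2048). Strassen reduces 8 recursive multiplications to 7 at each level.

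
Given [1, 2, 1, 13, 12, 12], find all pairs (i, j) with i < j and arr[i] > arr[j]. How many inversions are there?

Finding inversions in [1, 2, 1, 13, 12, 12]:

(1, 2): arr[1]=2 > arr[2]=1
(3, 4): arr[3]=13 > arr[4]=12
(3, 5): arr[3]=13 > arr[5]=12

Total inversions: 3

The array has 3 inversion(s): (1,2), (3,4), (3,5). Each pair (i,j) satisfies i < j and arr[i] > arr[j].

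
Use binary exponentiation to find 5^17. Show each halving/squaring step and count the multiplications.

Computing 5^17 by squaring (build up from 5^1; each line after the first costs one multiplication):

5^1 = 5
5^2 = (5^1)^2 = 5^2 = 25
5^4 = (5^2)^2 = 25^2 = 625
5^8 = (5^4)^2 = 625^2 = 390625
5^16 = (5^8)^2 = 390625^2 = 152587890625
5^17 = 5 * 5^16 = 5 * 152587890625 = 762939453125

Result: 762939453125
Multiplications needed: 5 (5 lines after 5^1)

5^17 = 762939453125. Using exponentiation by squaring, this requires 5 multiplications. The key idea: if the exponent is even, square the half-power; if odd, multiply by the base once.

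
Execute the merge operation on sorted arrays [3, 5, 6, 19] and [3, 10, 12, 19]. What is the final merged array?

Merging process:

Compare 3 vs 3: take 3 from left. Merged: [3]
Compare 5 vs 3: take 3 from right. Merged: [3, 3]
Compare 5 vs 10: take 5 from left. Merged: [3, 3, 5]
Compare 6 vs 10: take 6 from left. Merged: [3, 3, 5, 6]
Compare 19 vs 10: take 10 from right. Merged: [3, 3, 5, 6, 10]
Compare 19 vs 12: take 12 from right. Merged: [3, 3, 5, 6, 10, 12]
Compare 19 vs 19: take 19 from left. Merged: [3, 3, 5, 6, 10, 12, 19]
Append remaining from right: [19]. Merged: [3, 3, 5, 6, 10, 12, 19, 19]

Final merged array: [3, 3, 5, 6, 10, 12, 19, 19]
Total comparisons: 7

The merged array is [3, 3, 5, 6, 10, 12, 19, 19], requiring 7 comparisons. The merge step runs in O(n) time where n is the total number of elements.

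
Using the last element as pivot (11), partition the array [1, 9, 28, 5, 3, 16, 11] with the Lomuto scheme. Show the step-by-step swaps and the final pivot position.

Lomuto partition with pivot = 11:

Initial array: [1, 9, 28, 5, 3, 16, 11]

arr[0]=1 <= 11: swap with position 0, array becomes [1, 9, 28, 5, 3, 16, 11]
arr[1]=9 <= 11: swap with position 1, array becomes [1, 9, 28, 5, 3, 16, 11]
arr[2]=28 > 11: no swap
arr[3]=5 <= 11: swap with position 2, array becomes [1, 9, 5, 28, 3, 16, 11]
arr[4]=3 <= 11: swap with position 3, array becomes [1, 9, 5, 3, 28, 16, 11]
arr[5]=16 > 11: no swap

Place pivot at position 4: [1, 9, 5, 3, 11, 16, 28]
Pivot position: 4

After partitioning with pivot 11, the array becomes [1, 9, 5, 3, 11, 16, 28]. The pivot is placed at index 4. All elements to the left of the pivot are <= 11, and all elements to the right are > 11.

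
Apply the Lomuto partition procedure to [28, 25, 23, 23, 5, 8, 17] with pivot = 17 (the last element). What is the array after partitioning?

Lomuto partition with pivot = 17:

Initial array: [28, 25, 23, 23, 5, 8, 17]

arr[0]=28 > 17: no swap
arr[1]=25 > 17: no swap
arr[2]=23 > 17: no swap
arr[3]=23 > 17: no swap
arr[4]=5 <= 17: swap with position 0, array becomes [5, 25, 23, 23, 28, 8, 17]
arr[5]=8 <= 17: swap with position 1, array becomes [5, 8, 23, 23, 28, 25, 17]

Place pivot at position 2: [5, 8, 17, 23, 28, 25, 23]
Pivot position: 2

After partitioning with pivot 17, the array becomes [5, 8, 17, 23, 28, 25, 23]. The pivot is placed at index 2. All elements to the left of the pivot are <= 17, and all elements to the right are > 17.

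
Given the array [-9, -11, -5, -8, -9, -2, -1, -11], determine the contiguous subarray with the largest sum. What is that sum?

Using Kadane's algorithm on [-9, -11, -5, -8, -9, -2, -1, -11]:

Scanning through the array:
Position 1 (value -11): max_ending_here = -11, max_so_far = -9
Position 2 (value -5): max_ending_here = -5, max_so_far = -5
Position 3 (value -8): max_ending_here = -8, max_so_far = -5
Position 4 (value -9): max_ending_here = -9, max_so_far = -5
Position 5 (value -2): max_ending_here = -2, max_so_far = -2
Position 6 (value -1): max_ending_here = -1, max_so_far = -1
Position 7 (value -11): max_ending_here = -11, max_so_far = -1

Maximum subarray: [-1]
Maximum sum: -1

The maximum subarray is [-1] with sum -1. This subarray runs from index 6 to index 6.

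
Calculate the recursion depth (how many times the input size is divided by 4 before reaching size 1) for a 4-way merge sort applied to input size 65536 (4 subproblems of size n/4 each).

For divide and conquer with division factor 4:

Problem sizes at each level:
Level 0: 65536
Level 1: 16384
Level 2: 4096
Level 3: 1024
Level 4: 256
Level 5: 64
Level 6: 16
Level 7: 4
Level 8: 1

The root is level 0 and the size-1 base case is level 8 (the tree spans levels 0 through 8, i.e. 9 levels counting the root), so the depth is the number of divisions: log_4(65536) = 8

The recursion tree depth is log_4(65536) = 8. At each level, the problem size is divided by 4, so it takes 8 divisions to reduce to a base case of size 1. The algorithm makes 4 recursive calls at each level.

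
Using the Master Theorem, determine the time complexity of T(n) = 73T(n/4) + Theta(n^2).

Master Theorem for T(n) = 73T(n/4) + O(n^2):

a = 73, b = 4, c = 2
log_b(a) = log_4(73) = 3.0949

Case 1: c = 2 < log_4(73) = 3.0949
T(n) = O(n^(log_4 73))

For T(n) = 73T(n/4) + O(n^2): log_4(73) = 3.0949. This is Case 1 of the Master Theorem (c < log_b(a), work dominated by leaves), giving O(n^(log_4 73)).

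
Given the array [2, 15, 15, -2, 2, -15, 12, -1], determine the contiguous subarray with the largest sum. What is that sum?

Using Kadane's algorithm on [2, 15, 15, -2, 2, -15, 12, -1]:

Scanning through the array:
Position 1 (value 15): max_ending_here = 17, max_so_far = 17
Position 2 (value 15): max_ending_here = 32, max_so_far = 32
Position 3 (value -2): max_ending_here = 30, max_so_far = 32
Position 4 (value 2): max_ending_here = 32, max_so_far = 32
Position 5 (value -15): max_ending_here = 17, max_so_far = 32
Position 6 (value 12): max_ending_here = 29, max_so_far = 32
Position 7 (value -1): max_ending_here = 28, max_so_far = 32

Maximum subarray: [2, 15, 15]
Maximum sum: 32

The maximum subarray is [2, 15, 15] with sum 32. This subarray runs from index 0 to index 2.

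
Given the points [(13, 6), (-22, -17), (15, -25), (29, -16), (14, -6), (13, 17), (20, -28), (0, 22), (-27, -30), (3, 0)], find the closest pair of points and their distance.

Computing all pairwise distances among 10 points:

d((13, 6), (-22, -17)) = 41.8808
d((13, 6), (15, -25)) = 31.0644
d((13, 6), (29, -16)) = 27.2029
d((13, 6), (14, -6)) = 12.0416
d((13, 6), (13, 17)) = 11.0
d((13, 6), (20, -28)) = 34.7131
d((13, 6), (0, 22)) = 20.6155
d((13, 6), (-27, -30)) = 53.8145
d((13, 6), (3, 0)) = 11.6619
d((-22, -17), (15, -25)) = 37.855
d((-22, -17), (29, -16)) = 51.0098
d((-22, -17), (14, -6)) = 37.6431
d((-22, -17), (13, 17)) = 48.7955
d((-22, -17), (20, -28)) = 43.4166
d((-22, -17), (0, 22)) = 44.7772
d((-22, -17), (-27, -30)) = 13.9284
d((-22, -17), (3, 0)) = 30.2324
d((15, -25), (29, -16)) = 16.6433
d((15, -25), (14, -6)) = 19.0263
d((15, -25), (13, 17)) = 42.0476
d((15, -25), (20, -28)) = 5.831 <-- minimum
d((15, -25), (0, 22)) = 49.3356
d((15, -25), (-27, -30)) = 42.2966
d((15, -25), (3, 0)) = 27.7308
d((29, -16), (14, -6)) = 18.0278
d((29, -16), (13, 17)) = 36.6742
d((29, -16), (20, -28)) = 15.0
d((29, -16), (0, 22)) = 47.8017
d((29, -16), (-27, -30)) = 57.7235
d((29, -16), (3, 0)) = 30.5287
d((14, -6), (13, 17)) = 23.0217
d((14, -6), (20, -28)) = 22.8035
d((14, -6), (0, 22)) = 31.305
d((14, -6), (-27, -30)) = 47.5079
d((14, -6), (3, 0)) = 12.53
d((13, 17), (20, -28)) = 45.5412
d((13, 17), (0, 22)) = 13.9284
d((13, 17), (-27, -30)) = 61.7171
d((13, 17), (3, 0)) = 19.7231
d((20, -28), (0, 22)) = 53.8516
d((20, -28), (-27, -30)) = 47.0425
d((20, -28), (3, 0)) = 32.7567
d((0, 22), (-27, -30)) = 58.5918
d((0, 22), (3, 0)) = 22.2036
d((-27, -30), (3, 0)) = 42.4264

Closest pair: (15, -25) and (20, -28) with distance 5.831

The closest pair is (15, -25) and (20, -28) with Euclidean distance 5.831. For 10 points, brute-force pairwise comparison is shown above. For large n, the divide-and-conquer algorithm (sort by x, recurse on halves, check the dividing strip) achieves O(n log n).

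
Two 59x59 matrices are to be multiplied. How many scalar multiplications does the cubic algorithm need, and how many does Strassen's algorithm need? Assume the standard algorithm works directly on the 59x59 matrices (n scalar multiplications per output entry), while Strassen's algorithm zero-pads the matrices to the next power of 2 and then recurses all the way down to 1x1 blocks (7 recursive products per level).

Matrix multiplication for 59x59 matrices:

Strassen's algorithm requires power-of-2 dimensions. Pad 59x59 to 64x64 (next power of 2).

Standard algorithm: 59^3 = 205379 multiplications
Strassen's algorithm: 7^(log2(64)) = 7^6 = 117649 multiplications
Savings: 205379 - 117649 = 87730 multiplications

Standard: 205379 multiplications (59^3). Strassen: 117649 multiplications (7^6, after padding to 64x64). Strassen reduces 8 recursive multiplications to 7 at each level.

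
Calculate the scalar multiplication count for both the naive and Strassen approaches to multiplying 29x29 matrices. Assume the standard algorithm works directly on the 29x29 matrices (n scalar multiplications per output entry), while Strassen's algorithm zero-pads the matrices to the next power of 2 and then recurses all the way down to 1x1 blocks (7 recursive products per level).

Matrix multiplication for 29x29 matrices:

Strassen's algorithm requires power-of-2 dimensions. Pad 29x29 to 32x32 (next power of 2).

Standard algorithm: 29^3 = 24389 multiplications
Strassen's algorithm: 7^(log2(32)) = 7^5 = 16807 multiplications
Savings: 24389 - 16807 = 7582 multiplications

Standard: 24389 multiplications (29^3). Strassen: 16807 multiplications (7^5, after padding to 32x32). Strassen reduces 8 recursive multiplications to 7 at each level.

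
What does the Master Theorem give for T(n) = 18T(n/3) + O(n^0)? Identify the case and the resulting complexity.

Master Theorem for T(n) = 18T(n/3) + O(n^0):

a = 18, b = 3, c = 0
log_b(a) = log_3(18) = 2.6309

Case 1: c = 0 < log_3(18) = 2.6309
T(n) = O(n^(log_3 18))

For T(n) = 18T(n/3) + O(n^0): log_3(18) = 2.6309. This is Case 1 of the Master Theorem (c < log_b(a), work dominated by leaves), giving O(n^(log_3 18)).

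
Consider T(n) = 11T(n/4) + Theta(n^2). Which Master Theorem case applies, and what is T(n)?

Master Theorem for T(n) = 11T(n/4) + O(n^2):

a = 11, b = 4, c = 2
log_b(a) = log_4(11) = 1.7297

Case 3: c = 2 > log_4(11) = 1.7297
T(n) = O(n^2) = O(n^2)

For T(n) = 11T(n/4) + O(n^2): log_4(11) = 1.7297. This is Case 3 of the Master Theorem (c > log_b(a), work dominated by root), giving O(n^2).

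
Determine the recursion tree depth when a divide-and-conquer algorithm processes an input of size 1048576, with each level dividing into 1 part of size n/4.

For divide and conquer with division factor 4:

Problem sizes at each level:
Level 0: 1048576
Level 1: 262144
Level 2: 65536
Level 3: 16384
Level 4: 4096
Level 5: 1024
Level 6: 256
Level 7: 64
Level 8: 16
Level 9: 4
Level 10: 1

The root is level 0 and the size-1 base case is level 10 (the tree spans levels 0 through 10, i.e. 11 levels counting the root), so the depth is the number of divisions: log_4(1048576) = 10

The recursion tree depth is log_4(1048576) = 10. At each level, the problem size is divided by 4, so it takes 10 divisions to reduce to a base case of size 1. The algorithm makes 1 recursive call at each level.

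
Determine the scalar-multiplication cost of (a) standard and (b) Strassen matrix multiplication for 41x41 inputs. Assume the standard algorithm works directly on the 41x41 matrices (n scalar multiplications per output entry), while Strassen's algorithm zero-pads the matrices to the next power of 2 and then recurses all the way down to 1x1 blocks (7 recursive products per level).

Matrix multiplication for 41x41 matrices:

Strassen's algorithm requires power-of-2 dimensions. Pad 41x41 to 64x64 (next power of 2).

Standard algorithm: 41^3 = 68921 multiplications
Strassen's algorithm: 7^(log2(64)) = 7^6 = 117649 multiplications
Difference: 68921 - 117649 = -48728 (Strassen uses MORE here due to padding overhead — for small or just-over-power-of-2 n, padding can outweigh the per-level savings)

Standard: 68921 multiplications (41^3). Strassen: 117649 multiplications (7^6, after padding to 64x64). Strassen reduces 8 recursive multiplications to 7 at each level.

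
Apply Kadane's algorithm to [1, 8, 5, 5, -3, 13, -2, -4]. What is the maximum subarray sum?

Using Kadane's algorithm on [1, 8, 5, 5, -3, 13, -2, -4]:

Scanning through the array:
Position 1 (value 8): max_ending_here = 9, max_so_far = 9
Position 2 (value 5): max_ending_here = 14, max_so_far = 14
Position 3 (value 5): max_ending_here = 19, max_so_far = 19
Position 4 (value -3): max_ending_here = 16, max_so_far = 19
Position 5 (value 13): max_ending_here = 29, max_so_far = 29
Position 6 (value -2): max_ending_here = 27, max_so_far = 29
Position 7 (value -4): max_ending_here = 23, max_so_far = 29

Maximum subarray: [1, 8, 5, 5, -3, 13]
Maximum sum: 29

The maximum subarray is [1, 8, 5, 5, -3, 13] with sum 29. This subarray runs from index 0 to index 5.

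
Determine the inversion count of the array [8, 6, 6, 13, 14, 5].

Finding inversions in [8, 6, 6, 13, 14, 5]:

(0, 1): arr[0]=8 > arr[1]=6
(0, 2): arr[0]=8 > arr[2]=6
(0, 5): arr[0]=8 > arr[5]=5
(1, 5): arr[1]=6 > arr[5]=5
(2, 5): arr[2]=6 > arr[5]=5
(3, 5): arr[3]=13 > arr[5]=5
(4, 5): arr[4]=14 > arr[5]=5

Total inversions: 7

The array has 7 inversion(s): (0,1), (0,2), (0,5), (1,5), (2,5), (3,5), (4,5). Each pair (i,j) satisfies i < j and arr[i] > arr[j].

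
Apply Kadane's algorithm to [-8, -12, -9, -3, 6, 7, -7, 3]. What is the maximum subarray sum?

Using Kadane's algorithm on [-8, -12, -9, -3, 6, 7, -7, 3]:

Scanning through the array:
Position 1 (value -12): max_ending_here = -12, max_so_far = -8
Position 2 (value -9): max_ending_here = -9, max_so_far = -8
Position 3 (value -3): max_ending_here = -3, max_so_far = -3
Position 4 (value 6): max_ending_here = 6, max_so_far = 6
Position 5 (value 7): max_ending_here = 13, max_so_far = 13
Position 6 (value -7): max_ending_here = 6, max_so_far = 13
Position 7 (value 3): max_ending_here = 9, max_so_far = 13

Maximum subarray: [6, 7]
Maximum sum: 13

The maximum subarray is [6, 7] with sum 13. This subarray runs from index 4 to index 5.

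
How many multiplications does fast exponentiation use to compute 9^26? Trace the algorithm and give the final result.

Computing 9^26 by squaring (build up from 9^1; each line after the first costs one multiplication):

9^1 = 9
9^2 = (9^1)^2 = 9^2 = 81
9^3 = 9 * 9^2 = 9 * 81 = 729
9^6 = (9^3)^2 = 729^2 = 531441
9^12 = (9^6)^2 = 531441^2 = 282429536481
9^13 = 9 * 9^12 = 9 * 282429536481 = 2541865828329
9^26 = (9^13)^2 = 2541865828329^2 = 6461081889226673298932241

Result: 6461081889226673298932241
Multiplications needed: 6 (6 lines after 9^1)

9^26 = 6461081889226673298932241. Using exponentiation by squaring, this requires 6 multiplications. The key idea: if the exponent is even, square the half-power; if odd, multiply by the base once.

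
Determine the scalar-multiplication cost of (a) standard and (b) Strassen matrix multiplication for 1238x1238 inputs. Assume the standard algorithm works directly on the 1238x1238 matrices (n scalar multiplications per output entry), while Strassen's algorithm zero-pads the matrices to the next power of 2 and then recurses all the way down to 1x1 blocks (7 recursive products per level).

Matrix multiplication for 1238x1238 matrices:

Strassen's algorithm requires power-of-2 dimensions. Pad 1238x1238 to 2048x2048 (next power of 2).

Standard algorithm: 1238^3 = 1897413272 multiplications
Strassen's algorithm: 7^(log2(2048)) = 7^11 = 1977326743 multiplications
Difference: 1897413272 - 1977326743 = -79913471 (Strassen uses MORE here due to padding overhead — for small or just-over-power-of-2 n, padding can outweigh the per-level savings)

Standard: 1897413272 multiplications (1238^3). Strassen: 1977326743 multiplications (7^11, after padding to 2048x2048). Strassen reduces 8 recursive multiplications to 7 at each level.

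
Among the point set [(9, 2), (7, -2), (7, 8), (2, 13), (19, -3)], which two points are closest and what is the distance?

Computing all pairwise distances among 5 points:

d((9, 2), (7, -2)) = 4.4721 <-- minimum
d((9, 2), (7, 8)) = 6.3246
d((9, 2), (2, 13)) = 13.0384
d((9, 2), (19, -3)) = 11.1803
d((7, -2), (7, 8)) = 10.0
d((7, -2), (2, 13)) = 15.8114
d((7, -2), (19, -3)) = 12.0416
d((7, 8), (2, 13)) = 7.0711
d((7, 8), (19, -3)) = 16.2788
d((2, 13), (19, -3)) = 23.3452

Closest pair: (9, 2) and (7, -2) with distance 4.4721

The closest pair is (9, 2) and (7, -2) with Euclidean distance 4.4721. For 5 points, brute-force pairwise comparison is shown above. For large n, the divide-and-conquer algorithm (sort by x, recurse on halves, check the dividing strip) achieves O(n log n).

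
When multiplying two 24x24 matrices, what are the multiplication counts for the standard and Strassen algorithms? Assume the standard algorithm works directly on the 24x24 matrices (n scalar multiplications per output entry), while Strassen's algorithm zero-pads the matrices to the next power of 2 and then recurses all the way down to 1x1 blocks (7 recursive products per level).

Matrix multiplication for 24x24 matrices:

Strassen's algorithm requires power-of-2 dimensions. Pad 24x24 to 32x32 (next power of 2).

Standard algorithm: 24^3 = 13824 multiplications
Strassen's algorithm: 7^(log2(32)) = 7^5 = 16807 multiplications
Difference: 13824 - 16807 = -2983 (Strassen uses MORE here due to padding overhead — for small or just-over-power-of-2 n, padding can outweigh the per-level savings)

Standard: 13824 multiplications (24^3). Strassen: 16807 multiplications (7^5, after padding to 32x32). Strassen reduces 8 recursive multiplications to 7 at each level.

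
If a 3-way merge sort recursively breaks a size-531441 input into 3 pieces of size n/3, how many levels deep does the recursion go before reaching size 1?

For divide and conquer with division factor 3:

Problem sizes at each level:
Level 0: 531441
Level 1: 177147
Level 2: 59049
Level 3: 19683
Level 4: 6561
Level 5: 2187
Level 6: 729
Level 7: 243
Level 8: 81
Level 9: 27
Level 10: 9
Level 11: 3
Level 12: 1

The root is level 0 and the size-1 base case is level 12 (the tree spans levels 0 through 12, i.e. 13 levels counting the root), so the depth is the number of divisions: log_3(531441) = 12

The recursion tree depth is log_3(531441) = 12. At each level, the problem size is divided by 3, so it takes 12 divisions to reduce to a base case of size 1. The algorithm makes 3 recursive calls at each level.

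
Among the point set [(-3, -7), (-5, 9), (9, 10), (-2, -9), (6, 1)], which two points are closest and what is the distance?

Computing all pairwise distances among 5 points:

d((-3, -7), (-5, 9)) = 16.1245
d((-3, -7), (9, 10)) = 20.8087
d((-3, -7), (-2, -9)) = 2.2361 <-- minimum
d((-3, -7), (6, 1)) = 12.0416
d((-5, 9), (9, 10)) = 14.0357
d((-5, 9), (-2, -9)) = 18.2483
d((-5, 9), (6, 1)) = 13.6015
d((9, 10), (-2, -9)) = 21.9545
d((9, 10), (6, 1)) = 9.4868
d((-2, -9), (6, 1)) = 12.8062

Closest pair: (-3, -7) and (-2, -9) with distance 2.2361

The closest pair is (-3, -7) and (-2, -9) with Euclidean distance 2.2361. For 5 points, brute-force pairwise comparison is shown above. For large n, the divide-and-conquer algorithm (sort by x, recurse on halves, check the dividing strip) achieves O(n log n).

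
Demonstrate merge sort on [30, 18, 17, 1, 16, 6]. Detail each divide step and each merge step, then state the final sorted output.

Merge sort trace:

Split: [30, 18, 17, 1, 16, 6] -> [30, 18, 17] and [1, 16, 6]
  Split: [30, 18, 17] -> [30] and [18, 17]
    Split: [18, 17] -> [18] and [17]
    Merge: [18] + [17] -> [17, 18]
  Merge: [30] + [17, 18] -> [17, 18, 30]
  Split: [1, 16, 6] -> [1] and [16, 6]
    Split: [16, 6] -> [16] and [6]
    Merge: [16] + [6] -> [6, 16]
  Merge: [1] + [6, 16] -> [1, 6, 16]
Merge: [17, 18, 30] + [1, 6, 16] -> [1, 6, 16, 17, 18, 30]

Final sorted array: [1, 6, 16, 17, 18, 30]

The merge sort proceeds by recursively splitting the array and merging sorted halves.
After all merges, the sorted array is [1, 6, 16, 17, 18, 30].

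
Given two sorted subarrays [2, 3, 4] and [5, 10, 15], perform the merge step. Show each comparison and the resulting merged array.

Merging process:

Compare 2 vs 5: take 2 from left. Merged: [2]
Compare 3 vs 5: take 3 from left. Merged: [2, 3]
Compare 4 vs 5: take 4 from left. Merged: [2, 3, 4]
Append remaining from right: [5, 10, 15]. Merged: [2, 3, 4, 5, 10, 15]

Final merged array: [2, 3, 4, 5, 10, 15]
Total comparisons: 3

The merged array is [2, 3, 4, 5, 10, 15], requiring 3 comparisons. The merge step runs in O(n) time where n is the total number of elements.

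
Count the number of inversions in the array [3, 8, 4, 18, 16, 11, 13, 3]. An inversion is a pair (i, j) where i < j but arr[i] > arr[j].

Finding inversions in [3, 8, 4, 18, 16, 11, 13, 3]:

(1, 2): arr[1]=8 > arr[2]=4
(1, 7): arr[1]=8 > arr[7]=3
(2, 7): arr[2]=4 > arr[7]=3
(3, 4): arr[3]=18 > arr[4]=16
(3, 5): arr[3]=18 > arr[5]=11
(3, 6): arr[3]=18 > arr[6]=13
(3, 7): arr[3]=18 > arr[7]=3
(4, 5): arr[4]=16 > arr[5]=11
(4, 6): arr[4]=16 > arr[6]=13
(4, 7): arr[4]=16 > arr[7]=3
(5, 7): arr[5]=11 > arr[7]=3
(6, 7): arr[6]=13 > arr[7]=3

Total inversions: 12

The array has 12 inversion(s): (1,2), (1,7), (2,7), (3,4), (3,5), (3,6), (3,7), (4,5), (4,6), (4,7), (5,7), (6,7). Each pair (i,j) satisfies i < j and arr[i] > arr[j].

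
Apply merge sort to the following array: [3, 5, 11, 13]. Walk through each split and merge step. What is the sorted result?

Merge sort trace:

Split: [3, 5, 11, 13] -> [3, 5] and [11, 13]
  Split: [3, 5] -> [3] and [5]
  Merge: [3] + [5] -> [3, 5]
  Split: [11, 13] -> [11] and [13]
  Merge: [11] + [13] -> [11, 13]
Merge: [3, 5] + [11, 13] -> [3, 5, 11, 13]

Final sorted array: [3, 5, 11, 13]

The merge sort proceeds by recursively splitting the array and merging sorted halves.
After all merges, the sorted array is [3, 5, 11, 13].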